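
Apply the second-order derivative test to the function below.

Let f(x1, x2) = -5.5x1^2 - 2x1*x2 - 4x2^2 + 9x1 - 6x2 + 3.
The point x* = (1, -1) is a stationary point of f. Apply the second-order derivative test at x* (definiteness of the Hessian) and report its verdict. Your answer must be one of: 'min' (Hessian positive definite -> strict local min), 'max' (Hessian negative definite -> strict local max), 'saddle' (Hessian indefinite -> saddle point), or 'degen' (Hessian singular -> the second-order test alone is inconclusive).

Compute the Hessian H = grad^2 f:
  H = [[-11, -2], [-2, -8]]
Verify stationarity: grad f(x*) = H x* + g = (0, 0).
Eigenvalues of H: -12, -7.
Both eigenvalues < 0, so H is negative definite -> x* is a strict local max.

max


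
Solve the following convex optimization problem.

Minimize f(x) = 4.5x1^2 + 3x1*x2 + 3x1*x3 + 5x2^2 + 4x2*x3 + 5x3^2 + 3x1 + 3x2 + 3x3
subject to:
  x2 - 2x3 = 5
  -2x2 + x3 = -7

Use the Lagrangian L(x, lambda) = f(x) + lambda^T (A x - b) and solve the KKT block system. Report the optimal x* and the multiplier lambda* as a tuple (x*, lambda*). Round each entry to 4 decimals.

Form the Lagrangian:
  L(x, lambda) = (1/2) x^T Q x + c^T x + lambda^T (A x - b)
Stationarity (grad_x L = 0): Q x + c + A^T lambda = 0.
Primal feasibility: A x = b.

This gives the KKT block system:
  [ Q   A^T ] [ x     ]   [-c ]
  [ A    0  ] [ lambda ] = [ b ]

Solving the linear system:
  x*      = (-1, 3, -1)
  lambda* = (10, 18)
  f(x*)   = 39.5

x* = (-1, 3, -1), lambda* = (10, 18)


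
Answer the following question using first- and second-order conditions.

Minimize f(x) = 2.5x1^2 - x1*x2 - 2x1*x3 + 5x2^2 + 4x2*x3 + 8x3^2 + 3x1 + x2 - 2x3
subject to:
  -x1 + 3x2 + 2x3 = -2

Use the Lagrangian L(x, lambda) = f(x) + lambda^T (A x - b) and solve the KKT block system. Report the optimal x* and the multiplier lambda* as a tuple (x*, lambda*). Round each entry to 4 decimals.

Form the Lagrangian:
  L(x, lambda) = (1/2) x^T Q x + c^T x + lambda^T (A x - b)
Stationarity (grad_x L = 0): Q x + c + A^T lambda = 0.
Primal feasibility: A x = b.

This gives the KKT block system:
  [ Q   A^T ] [ x     ]   [-c ]
  [ A    0  ] [ lambda ] = [ b ]

Solving the linear system:
  x*      = (-0.3218, -0.7816, 0.0115)
  lambda* = (2.1494)
  f(x*)   = 1.2644

x* = (-0.3218, -0.7816, 0.0115), lambda* = (2.1494)


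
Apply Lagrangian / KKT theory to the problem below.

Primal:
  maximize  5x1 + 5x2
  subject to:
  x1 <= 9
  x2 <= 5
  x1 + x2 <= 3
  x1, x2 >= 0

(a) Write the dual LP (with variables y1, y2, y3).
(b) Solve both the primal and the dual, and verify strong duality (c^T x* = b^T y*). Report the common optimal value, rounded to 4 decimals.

The standard primal-dual pair for 'max c^T x s.t. A x <= b, x >= 0' is:
  Dual:  min b^T y  s.t.  A^T y >= c,  y >= 0.

So the dual LP is:
  minimize  9y1 + 5y2 + 3y3
  subject to:
    y1 + y3 >= 5
    y2 + y3 >= 5
    y1, y2, y3 >= 0

Solving the primal: x* = (3, 0).
  primal value c^T x* = 15.
Solving the dual: y* = (0, 0, 5).
  dual value b^T y* = 15.
Strong duality: c^T x* = b^T y*. Confirmed.

15


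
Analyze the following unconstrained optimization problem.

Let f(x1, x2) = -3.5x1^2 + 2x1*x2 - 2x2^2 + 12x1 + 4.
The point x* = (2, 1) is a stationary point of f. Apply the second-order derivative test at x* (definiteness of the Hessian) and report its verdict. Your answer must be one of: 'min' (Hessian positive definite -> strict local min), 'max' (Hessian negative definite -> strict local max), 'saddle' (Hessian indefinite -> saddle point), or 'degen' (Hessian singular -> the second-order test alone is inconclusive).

Compute the Hessian H = grad^2 f:
  H = [[-7, 2], [2, -4]]
Verify stationarity: grad f(x*) = H x* + g = (0, 0).
Eigenvalues of H: -8, -3.
Both eigenvalues < 0, so H is negative definite -> x* is a strict local max.

max


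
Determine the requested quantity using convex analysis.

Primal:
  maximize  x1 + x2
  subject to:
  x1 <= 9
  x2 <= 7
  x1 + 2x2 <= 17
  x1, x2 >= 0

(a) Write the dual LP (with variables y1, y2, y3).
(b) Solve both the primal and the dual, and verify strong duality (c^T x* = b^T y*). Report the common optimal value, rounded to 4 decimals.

The standard primal-dual pair for 'max c^T x s.t. A x <= b, x >= 0' is:
  Dual:  min b^T y  s.t.  A^T y >= c,  y >= 0.

So the dual LP is:
  minimize  9y1 + 7y2 + 17y3
  subject to:
    y1 + y3 >= 1
    y2 + 2y3 >= 1
    y1, y2, y3 >= 0

Solving the primal: x* = (9, 4).
  primal value c^T x* = 13.
Solving the dual: y* = (0.5, 0, 0.5).
  dual value b^T y* = 13.
Strong duality: c^T x* = b^T y*. Confirmed.

13


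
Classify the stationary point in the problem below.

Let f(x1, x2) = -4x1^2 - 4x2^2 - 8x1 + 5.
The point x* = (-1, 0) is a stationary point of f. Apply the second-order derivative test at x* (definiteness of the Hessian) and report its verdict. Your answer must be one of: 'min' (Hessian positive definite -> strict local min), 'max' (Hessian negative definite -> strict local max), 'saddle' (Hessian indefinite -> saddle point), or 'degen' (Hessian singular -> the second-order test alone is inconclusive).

Compute the Hessian H = grad^2 f:
  H = [[-8, 0], [0, -8]]
Verify stationarity: grad f(x*) = H x* + g = (0, 0).
Eigenvalues of H: -8, -8.
Both eigenvalues < 0, so H is negative definite -> x* is a strict local max.

max


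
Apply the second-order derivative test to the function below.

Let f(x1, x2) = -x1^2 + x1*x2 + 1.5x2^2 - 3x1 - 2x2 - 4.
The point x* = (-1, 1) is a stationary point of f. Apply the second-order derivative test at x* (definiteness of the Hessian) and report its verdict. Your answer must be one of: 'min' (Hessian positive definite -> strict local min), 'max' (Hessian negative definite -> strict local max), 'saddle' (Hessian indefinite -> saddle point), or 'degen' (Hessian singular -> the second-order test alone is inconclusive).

Compute the Hessian H = grad^2 f:
  H = [[-2, 1], [1, 3]]
Verify stationarity: grad f(x*) = H x* + g = (0, 0).
Eigenvalues of H: -2.1926, 3.1926.
Eigenvalues have mixed signs, so H is indefinite -> x* is a saddle point.

saddle


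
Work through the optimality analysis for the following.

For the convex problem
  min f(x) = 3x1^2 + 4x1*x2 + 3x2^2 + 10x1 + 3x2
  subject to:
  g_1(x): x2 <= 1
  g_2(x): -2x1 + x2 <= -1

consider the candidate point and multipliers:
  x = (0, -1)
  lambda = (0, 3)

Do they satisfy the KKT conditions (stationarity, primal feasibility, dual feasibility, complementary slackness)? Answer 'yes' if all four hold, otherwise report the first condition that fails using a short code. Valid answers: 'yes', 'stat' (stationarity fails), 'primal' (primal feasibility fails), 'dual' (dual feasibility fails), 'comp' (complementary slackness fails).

Gradient of f: grad f(x) = Q x + c = (6, -3)
Constraint values g_i(x) = a_i^T x - b_i:
  g_1((0, -1)) = -2
  g_2((0, -1)) = 0
Stationarity residual: grad f(x) + sum_i lambda_i a_i = (0, 0)
  -> stationarity OK
Primal feasibility (all g_i <= 0): OK
Dual feasibility (all lambda_i >= 0): OK
Complementary slackness (lambda_i * g_i(x) = 0 for all i): OK

Verdict: yes, KKT holds.

yes


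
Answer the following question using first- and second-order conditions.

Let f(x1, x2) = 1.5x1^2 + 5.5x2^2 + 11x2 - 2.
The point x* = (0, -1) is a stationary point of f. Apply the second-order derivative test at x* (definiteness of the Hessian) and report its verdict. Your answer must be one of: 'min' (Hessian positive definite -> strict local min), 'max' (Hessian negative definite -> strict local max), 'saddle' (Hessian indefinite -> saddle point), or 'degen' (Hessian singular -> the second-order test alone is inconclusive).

Compute the Hessian H = grad^2 f:
  H = [[3, 0], [0, 11]]
Verify stationarity: grad f(x*) = H x* + g = (0, 0).
Eigenvalues of H: 3, 11.
Both eigenvalues > 0, so H is positive definite -> x* is a strict local min.

min


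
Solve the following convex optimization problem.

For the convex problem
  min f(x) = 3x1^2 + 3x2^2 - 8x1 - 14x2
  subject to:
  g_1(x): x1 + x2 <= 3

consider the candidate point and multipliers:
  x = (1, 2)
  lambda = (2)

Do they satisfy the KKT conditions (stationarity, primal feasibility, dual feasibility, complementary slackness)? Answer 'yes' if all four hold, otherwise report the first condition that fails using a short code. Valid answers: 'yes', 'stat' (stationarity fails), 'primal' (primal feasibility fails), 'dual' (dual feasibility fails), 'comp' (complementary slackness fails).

Gradient of f: grad f(x) = Q x + c = (-2, -2)
Constraint values g_i(x) = a_i^T x - b_i:
  g_1((1, 2)) = 0
Stationarity residual: grad f(x) + sum_i lambda_i a_i = (0, 0)
  -> stationarity OK
Primal feasibility (all g_i <= 0): OK
Dual feasibility (all lambda_i >= 0): OK
Complementary slackness (lambda_i * g_i(x) = 0 for all i): OK

Verdict: yes, KKT holds.

yes


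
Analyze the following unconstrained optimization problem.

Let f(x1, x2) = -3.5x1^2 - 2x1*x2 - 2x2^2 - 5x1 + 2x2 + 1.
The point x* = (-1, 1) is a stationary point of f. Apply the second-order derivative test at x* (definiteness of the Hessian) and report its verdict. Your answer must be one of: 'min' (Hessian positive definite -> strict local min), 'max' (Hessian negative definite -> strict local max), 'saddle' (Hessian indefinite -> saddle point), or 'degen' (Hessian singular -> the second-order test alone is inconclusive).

Compute the Hessian H = grad^2 f:
  H = [[-7, -2], [-2, -4]]
Verify stationarity: grad f(x*) = H x* + g = (0, 0).
Eigenvalues of H: -8, -3.
Both eigenvalues < 0, so H is negative definite -> x* is a strict local max.

max


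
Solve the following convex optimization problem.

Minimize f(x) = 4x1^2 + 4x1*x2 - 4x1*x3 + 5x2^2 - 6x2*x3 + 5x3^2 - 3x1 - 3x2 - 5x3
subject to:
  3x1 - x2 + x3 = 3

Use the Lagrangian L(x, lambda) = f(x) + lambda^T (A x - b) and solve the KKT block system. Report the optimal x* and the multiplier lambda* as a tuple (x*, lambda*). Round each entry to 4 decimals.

Form the Lagrangian:
  L(x, lambda) = (1/2) x^T Q x + c^T x + lambda^T (A x - b)
Stationarity (grad_x L = 0): Q x + c + A^T lambda = 0.
Primal feasibility: A x = b.

This gives the KKT block system:
  [ Q   A^T ] [ x     ]   [-c ]
  [ A    0  ] [ lambda ] = [ b ]

Solving the linear system:
  x*      = (0.8077, 0.7115, 1.2885)
  lambda* = (-0.3846)
  f(x*)   = -4.9231

x* = (0.8077, 0.7115, 1.2885), lambda* = (-0.3846)


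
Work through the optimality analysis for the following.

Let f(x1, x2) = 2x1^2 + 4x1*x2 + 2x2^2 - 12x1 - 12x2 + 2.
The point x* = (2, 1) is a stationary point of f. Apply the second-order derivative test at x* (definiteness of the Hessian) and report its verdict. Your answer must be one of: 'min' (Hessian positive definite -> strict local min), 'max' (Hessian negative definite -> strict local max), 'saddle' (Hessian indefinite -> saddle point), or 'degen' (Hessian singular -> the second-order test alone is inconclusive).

Compute the Hessian H = grad^2 f:
  H = [[4, 4], [4, 4]]
Verify stationarity: grad f(x*) = H x* + g = (0, 0).
Eigenvalues of H: 0, 8.
H has a zero eigenvalue (singular; positive semidefinite but not definite), so H is neither positive definite, negative definite, nor indefinite. The second-order test alone is inconclusive -> degen.
(Indeed, f is constant along the null direction of H through x*, so x* is not a strict local extremum.)

degen


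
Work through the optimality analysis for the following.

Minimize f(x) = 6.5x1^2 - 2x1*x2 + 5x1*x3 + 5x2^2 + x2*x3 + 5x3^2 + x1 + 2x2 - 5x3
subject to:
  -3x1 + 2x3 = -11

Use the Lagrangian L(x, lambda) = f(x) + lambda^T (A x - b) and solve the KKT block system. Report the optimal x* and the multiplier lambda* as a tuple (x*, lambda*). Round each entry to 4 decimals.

Form the Lagrangian:
  L(x, lambda) = (1/2) x^T Q x + c^T x + lambda^T (A x - b)
Stationarity (grad_x L = 0): Q x + c + A^T lambda = 0.
Primal feasibility: A x = b.

This gives the KKT block system:
  [ Q   A^T ] [ x     ]   [-c ]
  [ A    0  ] [ lambda ] = [ b ]

Solving the linear system:
  x*      = (2.3115, 0.4656, -2.0327)
  lambda* = (6.6518)
  f(x*)   = 43.288

x* = (2.3115, 0.4656, -2.0327), lambda* = (6.6518)


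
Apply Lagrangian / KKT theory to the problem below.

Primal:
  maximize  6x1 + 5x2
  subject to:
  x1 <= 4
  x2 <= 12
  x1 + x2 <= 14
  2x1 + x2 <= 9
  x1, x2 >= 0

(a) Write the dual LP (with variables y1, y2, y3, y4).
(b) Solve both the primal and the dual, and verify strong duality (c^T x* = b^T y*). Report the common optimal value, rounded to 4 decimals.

The standard primal-dual pair for 'max c^T x s.t. A x <= b, x >= 0' is:
  Dual:  min b^T y  s.t.  A^T y >= c,  y >= 0.

So the dual LP is:
  minimize  4y1 + 12y2 + 14y3 + 9y4
  subject to:
    y1 + y3 + 2y4 >= 6
    y2 + y3 + y4 >= 5
    y1, y2, y3, y4 >= 0

Solving the primal: x* = (0, 9).
  primal value c^T x* = 45.
Solving the dual: y* = (0, 0, 0, 5).
  dual value b^T y* = 45.
Strong duality: c^T x* = b^T y*. Confirmed.

45


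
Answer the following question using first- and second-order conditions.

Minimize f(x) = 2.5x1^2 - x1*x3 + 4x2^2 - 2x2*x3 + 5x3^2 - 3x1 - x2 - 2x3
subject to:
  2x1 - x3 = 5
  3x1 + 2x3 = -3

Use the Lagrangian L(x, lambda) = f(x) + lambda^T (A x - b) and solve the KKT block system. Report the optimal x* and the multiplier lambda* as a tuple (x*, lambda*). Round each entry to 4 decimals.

Form the Lagrangian:
  L(x, lambda) = (1/2) x^T Q x + c^T x + lambda^T (A x - b)
Stationarity (grad_x L = 0): Q x + c + A^T lambda = 0.
Primal feasibility: A x = b.

This gives the KKT block system:
  [ Q   A^T ] [ x     ]   [-c ]
  [ A    0  ] [ lambda ] = [ b ]

Solving the linear system:
  x*      = (1, -0.625, -3)
  lambda* = (-15.0357, 8.3571)
  f(x*)   = 51.9375

x* = (1, -0.625, -3), lambda* = (-15.0357, 8.3571)


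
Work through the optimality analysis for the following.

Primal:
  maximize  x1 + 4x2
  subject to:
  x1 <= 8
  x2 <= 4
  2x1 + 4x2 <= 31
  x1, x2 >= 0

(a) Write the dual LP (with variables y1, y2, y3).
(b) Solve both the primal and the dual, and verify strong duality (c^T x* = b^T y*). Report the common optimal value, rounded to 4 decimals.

The standard primal-dual pair for 'max c^T x s.t. A x <= b, x >= 0' is:
  Dual:  min b^T y  s.t.  A^T y >= c,  y >= 0.

So the dual LP is:
  minimize  8y1 + 4y2 + 31y3
  subject to:
    y1 + 2y3 >= 1
    y2 + 4y3 >= 4
    y1, y2, y3 >= 0

Solving the primal: x* = (7.5, 4).
  primal value c^T x* = 23.5.
Solving the dual: y* = (0, 2, 0.5).
  dual value b^T y* = 23.5.
Strong duality: c^T x* = b^T y*. Confirmed.

23.5


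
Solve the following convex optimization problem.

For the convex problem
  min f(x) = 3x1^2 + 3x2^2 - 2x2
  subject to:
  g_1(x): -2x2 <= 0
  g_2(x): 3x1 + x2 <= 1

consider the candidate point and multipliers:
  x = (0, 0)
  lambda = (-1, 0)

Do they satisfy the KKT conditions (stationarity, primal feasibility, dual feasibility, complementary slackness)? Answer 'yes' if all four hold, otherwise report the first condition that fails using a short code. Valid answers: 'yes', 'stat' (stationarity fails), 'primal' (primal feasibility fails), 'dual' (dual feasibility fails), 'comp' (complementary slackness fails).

Gradient of f: grad f(x) = Q x + c = (0, -2)
Constraint values g_i(x) = a_i^T x - b_i:
  g_1((0, 0)) = 0
  g_2((0, 0)) = -1
Stationarity residual: grad f(x) + sum_i lambda_i a_i = (0, 0)
  -> stationarity OK
Primal feasibility (all g_i <= 0): OK
Dual feasibility (all lambda_i >= 0): FAILS
Complementary slackness (lambda_i * g_i(x) = 0 for all i): OK

Verdict: the first failing condition is dual_feasibility -> dual.

dual


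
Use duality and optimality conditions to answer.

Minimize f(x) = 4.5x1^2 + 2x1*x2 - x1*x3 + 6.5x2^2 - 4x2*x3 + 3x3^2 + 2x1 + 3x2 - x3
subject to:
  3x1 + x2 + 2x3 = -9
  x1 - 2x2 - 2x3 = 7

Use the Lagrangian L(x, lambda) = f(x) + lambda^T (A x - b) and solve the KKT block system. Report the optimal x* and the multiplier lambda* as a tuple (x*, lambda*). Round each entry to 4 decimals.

Form the Lagrangian:
  L(x, lambda) = (1/2) x^T Q x + c^T x + lambda^T (A x - b)
Stationarity (grad_x L = 0): Q x + c + A^T lambda = 0.
Primal feasibility: A x = b.

This gives the KKT block system:
  [ Q   A^T ] [ x     ]   [-c ]
  [ A    0  ] [ lambda ] = [ b ]

Solving the linear system:
  x*      = (-0.8519, -1.4078, -2.5182)
  lambda* = (2.6945, -2.1187)
  f(x*)   = 17.8361

x* = (-0.8519, -1.4078, -2.5182), lambda* = (2.6945, -2.1187)


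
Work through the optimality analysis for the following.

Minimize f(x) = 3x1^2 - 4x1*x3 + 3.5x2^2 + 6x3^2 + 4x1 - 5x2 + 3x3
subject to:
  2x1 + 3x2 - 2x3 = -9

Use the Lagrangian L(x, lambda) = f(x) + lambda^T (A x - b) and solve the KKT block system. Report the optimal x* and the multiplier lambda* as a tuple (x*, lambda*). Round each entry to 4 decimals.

Form the Lagrangian:
  L(x, lambda) = (1/2) x^T Q x + c^T x + lambda^T (A x - b)
Stationarity (grad_x L = 0): Q x + c + A^T lambda = 0.
Primal feasibility: A x = b.

This gives the KKT block system:
  [ Q   A^T ] [ x     ]   [-c ]
  [ A    0  ] [ lambda ] = [ b ]

Solving the linear system:
  x*      = (-2.5306, -1.4745, -0.2423)
  lambda* = (5.1071)
  f(x*)   = 21.2436

x* = (-2.5306, -1.4745, -0.2423), lambda* = (5.1071)


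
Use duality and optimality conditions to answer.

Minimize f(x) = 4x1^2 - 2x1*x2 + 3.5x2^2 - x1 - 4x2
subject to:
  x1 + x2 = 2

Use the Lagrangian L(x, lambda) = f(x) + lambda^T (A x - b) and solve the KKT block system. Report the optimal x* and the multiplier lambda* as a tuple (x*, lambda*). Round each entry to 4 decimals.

Form the Lagrangian:
  L(x, lambda) = (1/2) x^T Q x + c^T x + lambda^T (A x - b)
Stationarity (grad_x L = 0): Q x + c + A^T lambda = 0.
Primal feasibility: A x = b.

This gives the KKT block system:
  [ Q   A^T ] [ x     ]   [-c ]
  [ A    0  ] [ lambda ] = [ b ]

Solving the linear system:
  x*      = (0.7895, 1.2105)
  lambda* = (-2.8947)
  f(x*)   = 0.0789

x* = (0.7895, 1.2105), lambda* = (-2.8947)


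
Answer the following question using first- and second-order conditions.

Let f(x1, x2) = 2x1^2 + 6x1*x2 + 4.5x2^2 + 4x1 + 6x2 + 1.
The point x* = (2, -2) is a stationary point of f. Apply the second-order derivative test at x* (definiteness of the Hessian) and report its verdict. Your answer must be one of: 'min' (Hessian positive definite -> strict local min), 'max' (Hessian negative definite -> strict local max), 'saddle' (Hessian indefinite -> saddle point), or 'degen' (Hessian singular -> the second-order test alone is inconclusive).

Compute the Hessian H = grad^2 f:
  H = [[4, 6], [6, 9]]
Verify stationarity: grad f(x*) = H x* + g = (0, 0).
Eigenvalues of H: 0, 13.
H has a zero eigenvalue (singular; positive semidefinite but not definite), so H is neither positive definite, negative definite, nor indefinite. The second-order test alone is inconclusive -> degen.
(Indeed, f is constant along the null direction of H through x*, so x* is not a strict local extremum.)

degen


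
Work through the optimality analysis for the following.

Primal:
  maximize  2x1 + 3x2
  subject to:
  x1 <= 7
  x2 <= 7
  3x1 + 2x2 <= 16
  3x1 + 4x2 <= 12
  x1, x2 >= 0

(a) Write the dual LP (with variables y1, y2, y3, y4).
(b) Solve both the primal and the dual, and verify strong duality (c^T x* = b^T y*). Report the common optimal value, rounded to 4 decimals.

The standard primal-dual pair for 'max c^T x s.t. A x <= b, x >= 0' is:
  Dual:  min b^T y  s.t.  A^T y >= c,  y >= 0.

So the dual LP is:
  minimize  7y1 + 7y2 + 16y3 + 12y4
  subject to:
    y1 + 3y3 + 3y4 >= 2
    y2 + 2y3 + 4y4 >= 3
    y1, y2, y3, y4 >= 0

Solving the primal: x* = (0, 3).
  primal value c^T x* = 9.
Solving the dual: y* = (0, 0, 0, 0.75).
  dual value b^T y* = 9.
Strong duality: c^T x* = b^T y*. Confirmed.

9


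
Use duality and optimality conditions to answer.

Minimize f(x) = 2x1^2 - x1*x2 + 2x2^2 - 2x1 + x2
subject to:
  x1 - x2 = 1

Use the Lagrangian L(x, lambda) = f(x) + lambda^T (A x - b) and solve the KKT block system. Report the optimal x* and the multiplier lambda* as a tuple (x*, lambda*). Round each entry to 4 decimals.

Form the Lagrangian:
  L(x, lambda) = (1/2) x^T Q x + c^T x + lambda^T (A x - b)
Stationarity (grad_x L = 0): Q x + c + A^T lambda = 0.
Primal feasibility: A x = b.

This gives the KKT block system:
  [ Q   A^T ] [ x     ]   [-c ]
  [ A    0  ] [ lambda ] = [ b ]

Solving the linear system:
  x*      = (0.6667, -0.3333)
  lambda* = (-1)
  f(x*)   = -0.3333

x* = (0.6667, -0.3333), lambda* = (-1)


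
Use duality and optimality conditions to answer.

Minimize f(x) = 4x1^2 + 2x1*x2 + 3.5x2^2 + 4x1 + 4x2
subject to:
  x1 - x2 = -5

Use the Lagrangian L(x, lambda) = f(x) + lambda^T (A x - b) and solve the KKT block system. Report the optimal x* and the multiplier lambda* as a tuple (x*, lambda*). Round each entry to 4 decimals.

Form the Lagrangian:
  L(x, lambda) = (1/2) x^T Q x + c^T x + lambda^T (A x - b)
Stationarity (grad_x L = 0): Q x + c + A^T lambda = 0.
Primal feasibility: A x = b.

This gives the KKT block system:
  [ Q   A^T ] [ x     ]   [-c ]
  [ A    0  ] [ lambda ] = [ b ]

Solving the linear system:
  x*      = (-2.7895, 2.2105)
  lambda* = (13.8947)
  f(x*)   = 33.5789

x* = (-2.7895, 2.2105), lambda* = (13.8947)


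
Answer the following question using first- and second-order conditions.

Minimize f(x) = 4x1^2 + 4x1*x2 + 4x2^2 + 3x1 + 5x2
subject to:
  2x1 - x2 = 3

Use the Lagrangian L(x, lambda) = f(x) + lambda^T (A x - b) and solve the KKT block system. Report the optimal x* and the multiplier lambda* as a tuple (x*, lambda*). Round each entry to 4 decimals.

Form the Lagrangian:
  L(x, lambda) = (1/2) x^T Q x + c^T x + lambda^T (A x - b)
Stationarity (grad_x L = 0): Q x + c + A^T lambda = 0.
Primal feasibility: A x = b.

This gives the KKT block system:
  [ Q   A^T ] [ x     ]   [-c ]
  [ A    0  ] [ lambda ] = [ b ]

Solving the linear system:
  x*      = (0.8393, -1.3214)
  lambda* = (-2.2143)
  f(x*)   = 1.2768

x* = (0.8393, -1.3214), lambda* = (-2.2143)


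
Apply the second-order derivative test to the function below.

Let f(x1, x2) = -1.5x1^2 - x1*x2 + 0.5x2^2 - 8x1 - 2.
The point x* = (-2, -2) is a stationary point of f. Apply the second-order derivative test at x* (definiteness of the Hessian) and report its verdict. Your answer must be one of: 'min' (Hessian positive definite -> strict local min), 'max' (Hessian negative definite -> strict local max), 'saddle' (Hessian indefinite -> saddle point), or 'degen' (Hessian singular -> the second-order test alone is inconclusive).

Compute the Hessian H = grad^2 f:
  H = [[-3, -1], [-1, 1]]
Verify stationarity: grad f(x*) = H x* + g = (0, 0).
Eigenvalues of H: -3.2361, 1.2361.
Eigenvalues have mixed signs, so H is indefinite -> x* is a saddle point.

saddle


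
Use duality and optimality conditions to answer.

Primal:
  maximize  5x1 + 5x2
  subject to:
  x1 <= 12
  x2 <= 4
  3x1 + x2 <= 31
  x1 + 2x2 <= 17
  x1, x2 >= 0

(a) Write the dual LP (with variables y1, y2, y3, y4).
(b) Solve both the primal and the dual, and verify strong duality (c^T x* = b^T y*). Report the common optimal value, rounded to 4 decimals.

The standard primal-dual pair for 'max c^T x s.t. A x <= b, x >= 0' is:
  Dual:  min b^T y  s.t.  A^T y >= c,  y >= 0.

So the dual LP is:
  minimize  12y1 + 4y2 + 31y3 + 17y4
  subject to:
    y1 + 3y3 + y4 >= 5
    y2 + y3 + 2y4 >= 5
    y1, y2, y3, y4 >= 0

Solving the primal: x* = (9, 4).
  primal value c^T x* = 65.
Solving the dual: y* = (0, 3.3333, 1.6667, 0).
  dual value b^T y* = 65.
Strong duality: c^T x* = b^T y*. Confirmed.

65


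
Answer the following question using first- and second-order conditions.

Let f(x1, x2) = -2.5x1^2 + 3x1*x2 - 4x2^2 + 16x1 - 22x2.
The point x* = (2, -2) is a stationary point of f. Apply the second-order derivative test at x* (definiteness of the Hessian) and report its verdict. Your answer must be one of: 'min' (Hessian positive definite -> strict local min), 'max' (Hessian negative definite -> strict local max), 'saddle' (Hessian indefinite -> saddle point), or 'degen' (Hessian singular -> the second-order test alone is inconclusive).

Compute the Hessian H = grad^2 f:
  H = [[-5, 3], [3, -8]]
Verify stationarity: grad f(x*) = H x* + g = (0, 0).
Eigenvalues of H: -9.8541, -3.1459.
Both eigenvalues < 0, so H is negative definite -> x* is a strict local max.

max


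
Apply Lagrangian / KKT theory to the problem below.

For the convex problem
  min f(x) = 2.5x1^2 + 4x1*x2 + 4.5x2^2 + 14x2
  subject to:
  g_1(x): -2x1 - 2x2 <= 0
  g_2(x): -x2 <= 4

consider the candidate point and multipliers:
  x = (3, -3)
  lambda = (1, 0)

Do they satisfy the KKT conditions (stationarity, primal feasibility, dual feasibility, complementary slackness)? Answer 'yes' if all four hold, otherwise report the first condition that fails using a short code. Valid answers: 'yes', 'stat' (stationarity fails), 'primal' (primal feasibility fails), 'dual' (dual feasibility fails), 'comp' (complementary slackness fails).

Gradient of f: grad f(x) = Q x + c = (3, -1)
Constraint values g_i(x) = a_i^T x - b_i:
  g_1((3, -3)) = 0
  g_2((3, -3)) = -1
Stationarity residual: grad f(x) + sum_i lambda_i a_i = (1, -3)
  -> stationarity FAILS
Primal feasibility (all g_i <= 0): OK
Dual feasibility (all lambda_i >= 0): OK
Complementary slackness (lambda_i * g_i(x) = 0 for all i): OK

Verdict: the first failing condition is stationarity -> stat.

stat


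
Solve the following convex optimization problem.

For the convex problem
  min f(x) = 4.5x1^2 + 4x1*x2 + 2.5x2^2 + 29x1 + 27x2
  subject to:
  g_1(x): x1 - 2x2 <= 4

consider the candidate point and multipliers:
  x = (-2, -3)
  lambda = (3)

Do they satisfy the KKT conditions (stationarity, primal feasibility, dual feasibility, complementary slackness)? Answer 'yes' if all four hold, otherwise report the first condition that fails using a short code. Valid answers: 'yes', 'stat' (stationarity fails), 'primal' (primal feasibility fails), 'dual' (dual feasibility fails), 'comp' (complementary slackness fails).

Gradient of f: grad f(x) = Q x + c = (-1, 4)
Constraint values g_i(x) = a_i^T x - b_i:
  g_1((-2, -3)) = 0
Stationarity residual: grad f(x) + sum_i lambda_i a_i = (2, -2)
  -> stationarity FAILS
Primal feasibility (all g_i <= 0): OK
Dual feasibility (all lambda_i >= 0): OK
Complementary slackness (lambda_i * g_i(x) = 0 for all i): OK

Verdict: the first failing condition is stationarity -> stat.

stat


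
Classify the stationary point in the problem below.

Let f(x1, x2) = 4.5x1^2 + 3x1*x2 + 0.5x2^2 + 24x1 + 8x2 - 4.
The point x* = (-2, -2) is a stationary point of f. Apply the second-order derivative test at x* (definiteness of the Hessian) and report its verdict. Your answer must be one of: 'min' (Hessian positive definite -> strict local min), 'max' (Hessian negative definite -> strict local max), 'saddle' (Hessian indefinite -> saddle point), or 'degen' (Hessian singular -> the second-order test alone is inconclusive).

Compute the Hessian H = grad^2 f:
  H = [[9, 3], [3, 1]]
Verify stationarity: grad f(x*) = H x* + g = (0, 0).
Eigenvalues of H: 0, 10.
H has a zero eigenvalue (singular; positive semidefinite but not definite), so H is neither positive definite, negative definite, nor indefinite. The second-order test alone is inconclusive -> degen.
(Indeed, f is constant along the null direction of H through x*, so x* is not a strict local extremum.)

degen


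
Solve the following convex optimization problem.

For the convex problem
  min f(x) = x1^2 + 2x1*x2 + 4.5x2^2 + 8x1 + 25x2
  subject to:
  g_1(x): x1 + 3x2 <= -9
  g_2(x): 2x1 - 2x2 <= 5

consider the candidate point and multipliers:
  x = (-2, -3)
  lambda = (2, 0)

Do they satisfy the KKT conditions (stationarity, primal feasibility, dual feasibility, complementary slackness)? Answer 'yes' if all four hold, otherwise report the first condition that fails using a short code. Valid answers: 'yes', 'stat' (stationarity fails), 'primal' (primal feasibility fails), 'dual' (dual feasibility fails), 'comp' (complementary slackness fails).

Gradient of f: grad f(x) = Q x + c = (-2, -6)
Constraint values g_i(x) = a_i^T x - b_i:
  g_1((-2, -3)) = -2
  g_2((-2, -3)) = -3
Stationarity residual: grad f(x) + sum_i lambda_i a_i = (0, 0)
  -> stationarity OK
Primal feasibility (all g_i <= 0): OK
Dual feasibility (all lambda_i >= 0): OK
Complementary slackness (lambda_i * g_i(x) = 0 for all i): FAILS

Verdict: the first failing condition is complementary_slackness -> comp.

comp


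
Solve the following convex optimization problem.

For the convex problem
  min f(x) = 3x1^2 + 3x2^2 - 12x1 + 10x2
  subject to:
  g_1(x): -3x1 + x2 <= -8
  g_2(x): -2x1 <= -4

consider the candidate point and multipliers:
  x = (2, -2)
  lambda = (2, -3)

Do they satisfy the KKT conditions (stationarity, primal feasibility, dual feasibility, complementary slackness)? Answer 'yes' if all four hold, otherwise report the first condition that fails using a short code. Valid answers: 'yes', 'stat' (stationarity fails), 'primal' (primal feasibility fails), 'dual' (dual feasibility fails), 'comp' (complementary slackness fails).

Gradient of f: grad f(x) = Q x + c = (0, -2)
Constraint values g_i(x) = a_i^T x - b_i:
  g_1((2, -2)) = 0
  g_2((2, -2)) = 0
Stationarity residual: grad f(x) + sum_i lambda_i a_i = (0, 0)
  -> stationarity OK
Primal feasibility (all g_i <= 0): OK
Dual feasibility (all lambda_i >= 0): FAILS
Complementary slackness (lambda_i * g_i(x) = 0 for all i): OK

Verdict: the first failing condition is dual_feasibility -> dual.

dual


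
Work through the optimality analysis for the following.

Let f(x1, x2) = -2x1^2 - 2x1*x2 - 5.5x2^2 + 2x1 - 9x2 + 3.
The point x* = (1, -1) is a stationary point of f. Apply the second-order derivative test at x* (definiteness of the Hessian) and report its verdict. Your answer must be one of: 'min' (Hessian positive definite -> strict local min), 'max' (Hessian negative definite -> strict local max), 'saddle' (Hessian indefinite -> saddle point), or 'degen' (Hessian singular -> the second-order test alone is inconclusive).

Compute the Hessian H = grad^2 f:
  H = [[-4, -2], [-2, -11]]
Verify stationarity: grad f(x*) = H x* + g = (0, 0).
Eigenvalues of H: -11.5311, -3.4689.
Both eigenvalues < 0, so H is negative definite -> x* is a strict local max.

max


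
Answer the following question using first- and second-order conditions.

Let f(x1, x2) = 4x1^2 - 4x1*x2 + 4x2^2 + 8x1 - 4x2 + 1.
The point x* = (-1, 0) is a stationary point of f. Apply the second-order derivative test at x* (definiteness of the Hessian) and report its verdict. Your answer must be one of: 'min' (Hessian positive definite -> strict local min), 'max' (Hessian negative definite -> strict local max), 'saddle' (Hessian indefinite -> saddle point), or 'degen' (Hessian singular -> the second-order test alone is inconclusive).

Compute the Hessian H = grad^2 f:
  H = [[8, -4], [-4, 8]]
Verify stationarity: grad f(x*) = H x* + g = (0, 0).
Eigenvalues of H: 4, 12.
Both eigenvalues > 0, so H is positive definite -> x* is a strict local min.

min


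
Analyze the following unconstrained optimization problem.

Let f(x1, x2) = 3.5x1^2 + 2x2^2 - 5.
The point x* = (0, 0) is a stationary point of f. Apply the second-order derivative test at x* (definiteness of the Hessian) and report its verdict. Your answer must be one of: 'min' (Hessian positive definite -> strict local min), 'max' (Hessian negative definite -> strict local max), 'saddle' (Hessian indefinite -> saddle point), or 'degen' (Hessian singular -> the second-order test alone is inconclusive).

Compute the Hessian H = grad^2 f:
  H = [[7, 0], [0, 4]]
Verify stationarity: grad f(x*) = H x* + g = (0, 0).
Eigenvalues of H: 4, 7.
Both eigenvalues > 0, so H is positive definite -> x* is a strict local min.

min


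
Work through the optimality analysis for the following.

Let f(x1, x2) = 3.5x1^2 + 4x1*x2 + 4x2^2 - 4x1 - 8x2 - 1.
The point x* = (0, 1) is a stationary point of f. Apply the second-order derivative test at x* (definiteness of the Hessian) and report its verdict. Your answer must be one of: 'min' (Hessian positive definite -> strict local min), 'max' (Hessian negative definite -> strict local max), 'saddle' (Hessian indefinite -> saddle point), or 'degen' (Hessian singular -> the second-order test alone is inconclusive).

Compute the Hessian H = grad^2 f:
  H = [[7, 4], [4, 8]]
Verify stationarity: grad f(x*) = H x* + g = (0, 0).
Eigenvalues of H: 3.4689, 11.5311.
Both eigenvalues > 0, so H is positive definite -> x* is a strict local min.

min


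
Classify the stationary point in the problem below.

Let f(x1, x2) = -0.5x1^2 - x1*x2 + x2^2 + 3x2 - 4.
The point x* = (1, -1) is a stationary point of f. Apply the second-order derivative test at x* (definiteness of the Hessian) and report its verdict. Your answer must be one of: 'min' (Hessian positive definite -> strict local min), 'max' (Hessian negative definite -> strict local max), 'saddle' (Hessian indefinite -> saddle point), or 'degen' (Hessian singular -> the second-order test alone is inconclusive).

Compute the Hessian H = grad^2 f:
  H = [[-1, -1], [-1, 2]]
Verify stationarity: grad f(x*) = H x* + g = (0, 0).
Eigenvalues of H: -1.3028, 2.3028.
Eigenvalues have mixed signs, so H is indefinite -> x* is a saddle point.

saddle


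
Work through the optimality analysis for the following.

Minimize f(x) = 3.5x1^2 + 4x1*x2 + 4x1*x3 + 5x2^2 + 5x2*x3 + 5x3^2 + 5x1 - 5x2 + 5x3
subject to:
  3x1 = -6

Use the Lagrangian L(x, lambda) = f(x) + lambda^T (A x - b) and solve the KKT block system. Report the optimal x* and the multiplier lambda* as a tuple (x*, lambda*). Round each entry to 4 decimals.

Form the Lagrangian:
  L(x, lambda) = (1/2) x^T Q x + c^T x + lambda^T (A x - b)
Stationarity (grad_x L = 0): Q x + c + A^T lambda = 0.
Primal feasibility: A x = b.

This gives the KKT block system:
  [ Q   A^T ] [ x     ]   [-c ]
  [ A    0  ] [ lambda ] = [ b ]

Solving the linear system:
  x*      = (-2, 1.5333, -0.4667)
  lambda* = (1.5778)
  f(x*)   = -5.2667

x* = (-2, 1.5333, -0.4667), lambda* = (1.5778)


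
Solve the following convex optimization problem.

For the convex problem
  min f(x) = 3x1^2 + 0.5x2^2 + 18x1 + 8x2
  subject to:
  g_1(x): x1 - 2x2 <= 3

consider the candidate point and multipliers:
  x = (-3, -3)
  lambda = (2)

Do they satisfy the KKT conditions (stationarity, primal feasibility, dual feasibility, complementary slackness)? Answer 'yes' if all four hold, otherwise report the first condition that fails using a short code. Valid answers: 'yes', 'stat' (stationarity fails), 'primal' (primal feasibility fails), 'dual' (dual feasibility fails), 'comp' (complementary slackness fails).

Gradient of f: grad f(x) = Q x + c = (0, 5)
Constraint values g_i(x) = a_i^T x - b_i:
  g_1((-3, -3)) = 0
Stationarity residual: grad f(x) + sum_i lambda_i a_i = (2, 1)
  -> stationarity FAILS
Primal feasibility (all g_i <= 0): OK
Dual feasibility (all lambda_i >= 0): OK
Complementary slackness (lambda_i * g_i(x) = 0 for all i): OK

Verdict: the first failing condition is stationarity -> stat.

stat


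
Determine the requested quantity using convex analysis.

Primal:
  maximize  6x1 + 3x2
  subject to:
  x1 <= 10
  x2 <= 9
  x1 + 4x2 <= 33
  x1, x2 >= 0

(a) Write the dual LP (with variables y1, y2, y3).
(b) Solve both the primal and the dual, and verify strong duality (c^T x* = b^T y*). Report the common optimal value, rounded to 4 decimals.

The standard primal-dual pair for 'max c^T x s.t. A x <= b, x >= 0' is:
  Dual:  min b^T y  s.t.  A^T y >= c,  y >= 0.

So the dual LP is:
  minimize  10y1 + 9y2 + 33y3
  subject to:
    y1 + y3 >= 6
    y2 + 4y3 >= 3
    y1, y2, y3 >= 0

Solving the primal: x* = (10, 5.75).
  primal value c^T x* = 77.25.
Solving the dual: y* = (5.25, 0, 0.75).
  dual value b^T y* = 77.25.
Strong duality: c^T x* = b^T y*. Confirmed.

77.25


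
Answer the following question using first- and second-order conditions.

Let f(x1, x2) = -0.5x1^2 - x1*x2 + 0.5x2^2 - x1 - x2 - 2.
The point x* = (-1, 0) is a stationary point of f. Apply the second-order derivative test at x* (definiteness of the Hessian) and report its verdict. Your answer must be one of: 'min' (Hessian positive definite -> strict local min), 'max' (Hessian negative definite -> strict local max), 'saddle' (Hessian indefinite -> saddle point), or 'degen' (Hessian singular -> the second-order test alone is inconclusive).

Compute the Hessian H = grad^2 f:
  H = [[-1, -1], [-1, 1]]
Verify stationarity: grad f(x*) = H x* + g = (0, 0).
Eigenvalues of H: -1.4142, 1.4142.
Eigenvalues have mixed signs, so H is indefinite -> x* is a saddle point.

saddle


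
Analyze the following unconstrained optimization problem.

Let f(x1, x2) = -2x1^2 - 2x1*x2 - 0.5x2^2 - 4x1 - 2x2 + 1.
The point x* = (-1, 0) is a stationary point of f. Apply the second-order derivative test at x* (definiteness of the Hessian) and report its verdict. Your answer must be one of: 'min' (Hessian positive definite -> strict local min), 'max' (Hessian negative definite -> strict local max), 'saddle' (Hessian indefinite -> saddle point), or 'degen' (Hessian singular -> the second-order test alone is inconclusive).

Compute the Hessian H = grad^2 f:
  H = [[-4, -2], [-2, -1]]
Verify stationarity: grad f(x*) = H x* + g = (0, 0).
Eigenvalues of H: -5, 0.
H has a zero eigenvalue (singular; negative semidefinite but not definite), so H is neither positive definite, negative definite, nor indefinite. The second-order test alone is inconclusive -> degen.
(Indeed, f is constant along the null direction of H through x*, so x* is not a strict local extremum.)

degen


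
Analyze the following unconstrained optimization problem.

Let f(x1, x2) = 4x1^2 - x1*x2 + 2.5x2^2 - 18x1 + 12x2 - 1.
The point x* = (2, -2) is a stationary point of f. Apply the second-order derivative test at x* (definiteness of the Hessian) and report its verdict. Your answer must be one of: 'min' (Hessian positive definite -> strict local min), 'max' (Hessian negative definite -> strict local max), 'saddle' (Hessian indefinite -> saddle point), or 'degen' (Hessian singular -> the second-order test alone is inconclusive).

Compute the Hessian H = grad^2 f:
  H = [[8, -1], [-1, 5]]
Verify stationarity: grad f(x*) = H x* + g = (0, 0).
Eigenvalues of H: 4.6972, 8.3028.
Both eigenvalues > 0, so H is positive definite -> x* is a strict local min.

min


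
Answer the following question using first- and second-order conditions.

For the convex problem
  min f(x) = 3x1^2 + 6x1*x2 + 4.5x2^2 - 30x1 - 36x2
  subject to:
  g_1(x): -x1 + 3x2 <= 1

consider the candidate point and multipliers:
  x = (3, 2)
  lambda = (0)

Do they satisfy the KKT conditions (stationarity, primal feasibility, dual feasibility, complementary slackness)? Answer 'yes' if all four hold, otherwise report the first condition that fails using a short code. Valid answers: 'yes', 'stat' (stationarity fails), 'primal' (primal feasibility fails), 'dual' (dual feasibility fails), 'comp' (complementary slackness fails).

Gradient of f: grad f(x) = Q x + c = (0, 0)
Constraint values g_i(x) = a_i^T x - b_i:
  g_1((3, 2)) = 2
Stationarity residual: grad f(x) + sum_i lambda_i a_i = (0, 0)
  -> stationarity OK
Primal feasibility (all g_i <= 0): FAILS
Dual feasibility (all lambda_i >= 0): OK
Complementary slackness (lambda_i * g_i(x) = 0 for all i): OK

Verdict: the first failing condition is primal_feasibility -> primal.

primal


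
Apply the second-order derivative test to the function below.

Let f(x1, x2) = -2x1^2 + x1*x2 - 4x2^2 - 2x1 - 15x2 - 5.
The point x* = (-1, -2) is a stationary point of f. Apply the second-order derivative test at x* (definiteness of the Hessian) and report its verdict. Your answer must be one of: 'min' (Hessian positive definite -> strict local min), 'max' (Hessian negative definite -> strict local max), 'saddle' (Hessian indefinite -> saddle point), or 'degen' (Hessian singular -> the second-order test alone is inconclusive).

Compute the Hessian H = grad^2 f:
  H = [[-4, 1], [1, -8]]
Verify stationarity: grad f(x*) = H x* + g = (0, 0).
Eigenvalues of H: -8.2361, -3.7639.
Both eigenvalues < 0, so H is negative definite -> x* is a strict local max.

max
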